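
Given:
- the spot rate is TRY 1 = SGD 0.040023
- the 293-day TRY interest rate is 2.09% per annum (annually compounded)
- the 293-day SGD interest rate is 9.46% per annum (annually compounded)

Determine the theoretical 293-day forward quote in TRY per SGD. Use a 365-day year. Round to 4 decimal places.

T = 293/365 years.
SGD accumulates by (1 + 0.0946)^(293/365) = 1.07525607.
Growth of 1 TRY over T: (1 + 0.0209)^(293/365) = 1.01674296.
CIP: F = S · (grow SGD)/(grow TRY) = 0.040023 × 1.07525607/1.01674296 = 0.042326306 SGD per TRY.
Quoted the other way: 1/0.042326306 = 23.6260 TRY per SGD.

23.6260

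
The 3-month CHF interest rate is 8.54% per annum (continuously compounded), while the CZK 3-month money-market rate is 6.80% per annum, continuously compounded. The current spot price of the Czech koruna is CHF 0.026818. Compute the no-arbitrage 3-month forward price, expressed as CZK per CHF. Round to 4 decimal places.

T = 3/12 years.
CHF accumulates by e^(0.0854×3/12) = 1.02157954.
CZK accumulates by e^(0.0680×3/12) = 1.01714532.
Forward (CHF per CZK) = 0.026818 × 1.02157954 / 1.01714532 = 0.026934912.
Invert for CZK per CHF: 1 / 0.026934912 = 37.1265.

37.1265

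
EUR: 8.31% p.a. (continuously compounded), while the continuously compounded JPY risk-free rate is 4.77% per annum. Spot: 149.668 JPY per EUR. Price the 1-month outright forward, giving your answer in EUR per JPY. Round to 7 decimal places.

0.0067012

T = 1/12 years.
JPY growth factor: e^(0.0477×1/12) = 1.0039829.
EUR growth factor: e^(0.0831×1/12) = 1.006949.
Forward (JPY per EUR) = 149.668 × 1.0039829 / 1.006949 = 149.2271.
Quoted the other way: 1/149.2271 = 0.0067012 EUR per JPY.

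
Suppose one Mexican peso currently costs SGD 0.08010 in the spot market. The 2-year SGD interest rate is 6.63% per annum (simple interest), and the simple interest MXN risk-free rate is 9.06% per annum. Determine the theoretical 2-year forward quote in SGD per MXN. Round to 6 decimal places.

0.076804

T = 2 years.
SGD accumulates by 1 + 0.0663×2 = 1.132600.
MXN growth factor: 1 + 0.0906×2 = 1.181200.
Forward (SGD per MXN) = 0.0801 × 1.132600 / 1.181200 = 0.07680432.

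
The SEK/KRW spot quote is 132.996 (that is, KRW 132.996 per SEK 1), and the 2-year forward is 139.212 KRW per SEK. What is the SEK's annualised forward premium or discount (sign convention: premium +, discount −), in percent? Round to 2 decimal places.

+2.34%

T = 2 years.
Period premium: (139.212 − 132.996)/132.996 = 0.0467382.
×(1/T) gives 2.34% p.a.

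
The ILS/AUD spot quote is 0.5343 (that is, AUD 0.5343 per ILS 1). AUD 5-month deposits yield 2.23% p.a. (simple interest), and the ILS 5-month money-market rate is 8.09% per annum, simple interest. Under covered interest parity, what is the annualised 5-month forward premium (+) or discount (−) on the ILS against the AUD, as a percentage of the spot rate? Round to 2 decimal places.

T = 5/12 years.
CIP forward (AUD per ILS) = 0.5343 × 1.0092917/1.0337083 = 0.5216796.
Annualised premium = (F − S)/S × (1/T) = (0.5216796 − 0.5343)/0.5343 ÷ (5/12) = -5.67%.

-5.67%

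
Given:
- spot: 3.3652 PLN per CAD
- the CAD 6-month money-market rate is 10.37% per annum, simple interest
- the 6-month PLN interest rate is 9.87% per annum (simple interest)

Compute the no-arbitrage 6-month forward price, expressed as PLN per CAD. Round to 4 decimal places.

3.3572

T = 6/12 years.
Growth of 1 PLN over T: 1 + 0.0987×6/12 = 1.049350.
Growth of 1 CAD over T: 1 + 0.1037×6/12 = 1.051850.
CIP: F = S · (grow PLN)/(grow CAD) = 3.3652 × 1.049350/1.051850 = 3.357202 PLN per CAD.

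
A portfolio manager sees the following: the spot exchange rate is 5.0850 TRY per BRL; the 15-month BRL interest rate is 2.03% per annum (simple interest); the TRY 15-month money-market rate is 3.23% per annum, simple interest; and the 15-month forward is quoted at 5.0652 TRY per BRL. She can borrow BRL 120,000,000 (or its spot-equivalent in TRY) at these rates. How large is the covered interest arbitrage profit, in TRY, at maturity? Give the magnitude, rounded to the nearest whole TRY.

T = 15/12 years.
Invest the BRL and cover forward: 120,000,000 × 1.025375 × 5.0652 = TRY 623,247,534.00.
Convert at spot and invest in TRY: 120,000,000 × 5.0850 × 1.040375 = TRY 634,836,825.00.
The quoted forward undervalues BRL, so borrow BRL, convert to TRY at spot, deposit the TRY at 3.23%, and buy BRL forward at 5.0652 to cover the loan.
Profit = 634,836,825.00 − 623,247,534.00 = TRY 11,589,291.

TRY 11,589,291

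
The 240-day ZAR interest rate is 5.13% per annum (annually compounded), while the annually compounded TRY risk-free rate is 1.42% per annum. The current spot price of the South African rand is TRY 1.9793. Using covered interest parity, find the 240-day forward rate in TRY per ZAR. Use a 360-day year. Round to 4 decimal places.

1.9325

T = 240/360 years.
TRY growth factor: (1 + 0.0142)^(240/360) = 1.0094444.
ZAR growth factor: (1 + 0.0513)^(240/360) = 1.0339141.
So F = 1.9793 × 1.0094444 / 1.0339141 = 1.932456 (TRY/ZAR).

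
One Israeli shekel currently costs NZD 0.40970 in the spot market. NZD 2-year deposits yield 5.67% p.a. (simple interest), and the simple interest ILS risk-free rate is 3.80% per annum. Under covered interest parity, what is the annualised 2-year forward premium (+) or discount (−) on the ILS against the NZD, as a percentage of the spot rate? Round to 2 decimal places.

+1.74%

T = 2 years.
F = S · g_NZD/g_ILS = 0.4097 × 1.113400/1.076000 = 0.42394050.
Annualised premium = (F − S)/S × (1/T) = (0.42394050 − 0.4097)/0.4097 ÷ 2 = 1.74%.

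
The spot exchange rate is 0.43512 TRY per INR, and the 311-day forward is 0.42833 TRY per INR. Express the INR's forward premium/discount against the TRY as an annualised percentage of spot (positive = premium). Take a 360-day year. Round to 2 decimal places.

T = 311/360 years.
(F − S)/S = (0.42833 − 0.43512)/0.43512 = -0.0156049.
×(1/T) gives -1.81% p.a.

-1.81%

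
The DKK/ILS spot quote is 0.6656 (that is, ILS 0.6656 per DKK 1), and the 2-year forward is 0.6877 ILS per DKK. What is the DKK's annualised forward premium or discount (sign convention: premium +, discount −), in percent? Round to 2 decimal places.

T = 2 years.
(F − S)/S = (0.6877 − 0.6656)/0.6656 = 0.0332031.
×(1/T) gives 1.66% p.a.

+1.66%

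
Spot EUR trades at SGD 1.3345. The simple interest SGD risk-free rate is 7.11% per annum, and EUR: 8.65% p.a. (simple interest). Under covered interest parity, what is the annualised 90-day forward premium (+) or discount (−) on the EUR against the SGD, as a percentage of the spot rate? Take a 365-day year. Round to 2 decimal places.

-1.51%

T = 90/365 years.
No-arbitrage forward: 1.3345 × 1.0175315 / 1.0213288 = 1.3295383 SGD/EUR.
(F − S)/S ÷ T = (1.3295383 − 1.3345)/1.3345/(90/365) = -0.015079 → -1.51%.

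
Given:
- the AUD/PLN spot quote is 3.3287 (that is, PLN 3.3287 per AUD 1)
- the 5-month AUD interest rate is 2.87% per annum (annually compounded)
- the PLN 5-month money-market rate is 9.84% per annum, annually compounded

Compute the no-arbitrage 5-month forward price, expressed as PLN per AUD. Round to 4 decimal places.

3.4209

T = 5/12 years.
Growth of 1 PLN over T: (1 + 0.0984)^(5/12) = 1.0398808.
AUD growth factor: (1 + 0.0287)^(5/12) = 1.0118597.
So F = 3.3287 × 1.0398808 / 1.0118597 = 3.420881 (PLN/AUD).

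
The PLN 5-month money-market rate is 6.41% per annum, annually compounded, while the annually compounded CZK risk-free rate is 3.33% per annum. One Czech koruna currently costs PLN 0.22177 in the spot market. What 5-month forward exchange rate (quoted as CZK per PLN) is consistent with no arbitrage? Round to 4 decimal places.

4.4543

T = 5/12 years.
Growth of 1 PLN over T: (1 + 0.0641)^(5/12) = 1.0262252.
Growth of 1 CZK over T: (1 + 0.0333)^(5/12) = 1.0137426.
So F = 0.22177 × 1.0262252 / 1.0137426 = 0.2245007 (PLN/CZK).
Invert for CZK per PLN: 1 / 0.2245007 = 4.4543.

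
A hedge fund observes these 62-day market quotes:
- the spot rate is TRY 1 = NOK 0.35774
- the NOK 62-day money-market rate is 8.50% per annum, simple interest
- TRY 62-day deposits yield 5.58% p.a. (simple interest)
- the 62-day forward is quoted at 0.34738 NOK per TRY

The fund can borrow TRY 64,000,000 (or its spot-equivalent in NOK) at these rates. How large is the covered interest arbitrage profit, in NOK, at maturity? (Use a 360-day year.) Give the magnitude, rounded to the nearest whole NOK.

NOK 784,550

T = 62/360 years.
Invest the TRY and cover forward: 64,000,000 × 1.009610 × 0.34738 = NOK 22,445,972.60.
Convert at spot and invest in NOK: 64,000,000 × 0.35774 × 1.0146388889 = NOK 23,230,522.63.
The quoted forward undervalues TRY, so borrow TRY, convert to NOK at spot, deposit the NOK at 8.50%, and buy TRY forward at 0.34738 to cover the loan.
Profit = 23,230,522.63 − 22,445,972.60 = NOK 784,550.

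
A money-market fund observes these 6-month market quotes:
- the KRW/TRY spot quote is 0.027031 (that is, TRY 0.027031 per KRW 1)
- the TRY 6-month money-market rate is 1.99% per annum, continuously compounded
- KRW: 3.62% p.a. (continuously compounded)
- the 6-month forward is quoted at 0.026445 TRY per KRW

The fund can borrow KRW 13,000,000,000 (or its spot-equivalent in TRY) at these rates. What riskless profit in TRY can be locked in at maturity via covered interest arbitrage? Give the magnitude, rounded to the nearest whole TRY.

T = 6/12 years.
Invest the KRW and cover forward: 13,000,000,000 × 1.01826479778 × 0.026445 = TRY 350,064,163.50.
Convert at spot and invest in TRY: 13,000,000,000 × 0.027031 × 1.00999966584 = TRY 354,916,912.58.
The quoted forward undervalues KRW, so borrow KRW, convert to TRY at spot, deposit the TRY at 1.99%, and buy KRW forward at 0.026445 to cover the loan.
Arbitrage profit = |350,064,163.50 − 354,916,912.58| = TRY 4,852,749.

TRY 4,852,749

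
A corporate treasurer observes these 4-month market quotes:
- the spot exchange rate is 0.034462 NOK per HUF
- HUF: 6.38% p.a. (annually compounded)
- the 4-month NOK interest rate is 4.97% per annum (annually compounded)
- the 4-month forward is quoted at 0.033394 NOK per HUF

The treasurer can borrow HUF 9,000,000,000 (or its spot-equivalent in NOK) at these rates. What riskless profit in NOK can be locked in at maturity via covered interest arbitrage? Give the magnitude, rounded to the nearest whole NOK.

T = 4/12 years.
Keep in HUF, deliver into the forward: 9,000,000,000·1.02082977462·0.033394 = NOK 306,806,305.44.
Swap to NOK now, deposit: 9,000,000,000·0.034462·1.01629954794 = NOK 315,213,435.19.
The quoted forward undervalues HUF, so borrow HUF, convert to NOK at spot, deposit the NOK at 4.97%, and buy HUF forward at 0.033394 to cover the loan.
The gap between the two covered legs is NOK 8,407,130.

NOK 8,407,130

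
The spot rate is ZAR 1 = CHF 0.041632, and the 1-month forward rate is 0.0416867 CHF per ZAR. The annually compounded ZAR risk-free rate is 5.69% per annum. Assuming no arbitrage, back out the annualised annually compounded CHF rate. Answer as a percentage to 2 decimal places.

7.37%

T = 1/12 years.
By CIP, F/S equals the CHF-to-ZAR growth ratio: 0.0416867/0.041632 = 1.0013139.
ZAR growth factor: (1 + 0.0569)^(1/12) = 1.0046223.
So the CHF growth factor = 1.0059423.
r = 1.0059423^(12/1) − 1 = 0.073685 → 7.37%.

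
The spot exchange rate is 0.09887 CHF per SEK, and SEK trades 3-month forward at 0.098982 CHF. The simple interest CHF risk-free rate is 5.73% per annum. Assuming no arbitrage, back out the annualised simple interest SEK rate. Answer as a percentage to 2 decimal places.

5.27%

T = 3/12 years.
By CIP, F/S equals the CHF-to-SEK growth ratio: 0.098982/0.09887 = 1.0011328.
The CHF side grows by 1 + 0.0573×3/12 = 1.014325.
That pins the SEK growth at 1.0131773.
r = (1.0131773 − 1)/(3/12) = 0.052709 → 5.27%.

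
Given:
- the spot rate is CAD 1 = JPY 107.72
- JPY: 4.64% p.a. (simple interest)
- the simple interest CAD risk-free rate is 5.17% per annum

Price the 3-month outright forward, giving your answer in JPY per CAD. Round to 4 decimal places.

107.5791

T = 3/12 years.
Growth of 1 JPY over T: 1 + 0.0464×3/12 = 1.011600.
CAD growth factor: 1 + 0.0517×3/12 = 1.012925.
Forward (JPY per CAD) = 107.72 × 1.011600 / 1.012925 = 107.579092.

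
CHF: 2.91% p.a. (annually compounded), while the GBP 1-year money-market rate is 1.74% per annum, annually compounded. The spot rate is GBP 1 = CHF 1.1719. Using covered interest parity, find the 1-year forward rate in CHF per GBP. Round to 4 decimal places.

1.1854

T = 1 year.
CHF growth factor: (1 + 0.0291)^1 = 1.029100.
GBP accumulates by (1 + 0.0174)^1 = 1.017400.
So F = 1.1719 × 1.029100 / 1.017400 = 1.185377 (CHF/GBP).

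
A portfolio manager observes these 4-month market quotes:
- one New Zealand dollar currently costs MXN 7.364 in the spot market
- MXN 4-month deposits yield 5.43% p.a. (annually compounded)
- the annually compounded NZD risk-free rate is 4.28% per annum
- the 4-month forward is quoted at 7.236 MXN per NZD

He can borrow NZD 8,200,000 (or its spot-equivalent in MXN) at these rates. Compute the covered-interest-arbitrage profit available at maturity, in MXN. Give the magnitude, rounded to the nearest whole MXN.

MXN 1,288,640

T = 4/12 years.
Invest the NZD and cover forward: 8,200,000 × 1.0140678347 × 7.236 = MXN 60,169,917.79.
Convert at spot and invest in MXN: 8,200,000 × 7.364 × 1.0177819288 = MXN 61,458,558.21.
The quoted forward undervalues NZD, so borrow NZD, convert to MXN at spot, deposit the MXN at 5.43%, and buy NZD forward at 7.236 to cover the loan.
Arbitrage profit = |60,169,917.79 − 61,458,558.21| = MXN 1,288,640.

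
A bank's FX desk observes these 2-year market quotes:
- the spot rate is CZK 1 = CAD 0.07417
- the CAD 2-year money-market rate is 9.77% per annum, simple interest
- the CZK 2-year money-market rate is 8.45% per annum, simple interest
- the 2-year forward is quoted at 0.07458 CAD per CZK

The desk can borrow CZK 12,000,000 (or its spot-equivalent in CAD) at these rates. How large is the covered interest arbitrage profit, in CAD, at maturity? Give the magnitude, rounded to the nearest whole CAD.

CAD 17,746

T = 2 years.
Keep in CZK, deliver into the forward: 12,000,000·1.169000·0.07458 = CAD 1,046,208.24.
Swap to CAD now, deposit: 12,000,000·0.07417·1.195400 = CAD 1,063,953.82.
The quoted forward undervalues CZK, so borrow CZK, convert to CAD at spot, deposit the CAD at 9.77%, and buy CZK forward at 0.07458 to cover the loan.
Arbitrage profit = |1,046,208.24 − 1,063,953.82| = CAD 17,746.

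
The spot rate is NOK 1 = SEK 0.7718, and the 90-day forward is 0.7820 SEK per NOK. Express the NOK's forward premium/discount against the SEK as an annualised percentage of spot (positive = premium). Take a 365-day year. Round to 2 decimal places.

T = 90/365 years.
Period premium: (0.7820 − 0.7718)/0.7718 = 0.0132159.
Per annum: 0.0132159 / (90/365) = 0.053598 = 5.36%.

+5.36%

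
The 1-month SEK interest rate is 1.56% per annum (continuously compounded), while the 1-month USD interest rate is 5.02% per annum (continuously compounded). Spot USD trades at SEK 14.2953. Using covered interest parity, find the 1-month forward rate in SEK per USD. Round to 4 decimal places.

14.2541

T = 1/12 years.
Growth of 1 SEK over T: e^(0.0156×1/12) = 1.00130085.
Growth of 1 USD over T: e^(0.0502×1/12) = 1.0041921.
CIP: F = S · (grow SEK)/(grow USD) = 14.2953 × 1.00130085/1.0041921 = 14.254141 SEK per USD.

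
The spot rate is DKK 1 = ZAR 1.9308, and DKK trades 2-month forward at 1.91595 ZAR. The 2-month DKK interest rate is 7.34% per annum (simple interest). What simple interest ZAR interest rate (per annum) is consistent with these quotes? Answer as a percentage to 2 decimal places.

T = 2/12 years.
By CIP, F/S equals the ZAR-to-DKK growth ratio: 1.91595/1.9308 = 0.9923089.
DKK growth factor: 1 + 0.0734×2/12 = 1.0122333.
Hence g_ZAR = 1.0044481.
r = (1.0044481 − 1)/(2/12) = 0.026689 → 2.67%.

2.67%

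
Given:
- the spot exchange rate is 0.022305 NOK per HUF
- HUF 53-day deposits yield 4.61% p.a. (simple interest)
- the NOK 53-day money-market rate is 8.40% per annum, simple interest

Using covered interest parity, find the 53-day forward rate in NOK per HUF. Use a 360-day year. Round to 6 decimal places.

T = 53/360 years.
NOK accumulates by 1 + 0.0840×53/360 = 1.0123667.
HUF accumulates by 1 + 0.0461×53/360 = 1.0067869.
CIP: F = S · (grow NOK)/(grow HUF) = 0.022305 × 1.0123667/1.0067869 = 0.02242862 NOK per HUF.

0.022429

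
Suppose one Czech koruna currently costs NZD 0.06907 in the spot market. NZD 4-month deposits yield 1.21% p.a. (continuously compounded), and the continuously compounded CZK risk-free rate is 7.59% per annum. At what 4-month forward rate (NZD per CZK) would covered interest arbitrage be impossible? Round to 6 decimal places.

T = 4/12 years.
NZD growth factor: e^(0.0121×4/12) = 1.0040415.
CZK growth factor: e^(0.0759×4/12) = 1.0256228.
CIP: F = S · (grow NZD)/(grow CZK) = 0.06907 × 1.0040415/1.0256228 = 0.06761662 NZD per CZK.

0.067617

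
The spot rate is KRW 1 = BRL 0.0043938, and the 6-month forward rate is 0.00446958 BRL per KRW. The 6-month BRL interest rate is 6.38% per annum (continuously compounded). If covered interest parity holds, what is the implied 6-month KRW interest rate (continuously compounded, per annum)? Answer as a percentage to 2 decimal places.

T = 6/12 years.
F/S = 0.00446958/0.0043938 = 1.0172470 = (growth of BRL) / (growth of KRW).
BRL growth factor: e^(0.0638×6/12) = 1.0324143.
That pins the KRW growth at 1.0149101.
r = ln(1.0149101)/(6/12) = 0.029600 → 2.96%.

2.96%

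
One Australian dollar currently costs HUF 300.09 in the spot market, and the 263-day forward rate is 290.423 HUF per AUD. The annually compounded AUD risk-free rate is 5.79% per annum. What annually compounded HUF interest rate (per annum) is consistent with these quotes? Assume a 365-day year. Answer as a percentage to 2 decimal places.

1.09%

T = 263/365 years.
F/S = 290.423/300.09 = 0.9677863 = (growth of HUF) / (growth of AUD).
AUD growth factor: (1 + 0.0579)^(263/365) = 1.0413903.
So the HUF growth factor = 1.0078433.
r = 1.0078433^(365/263) − 1 = 0.010902 → 1.09%.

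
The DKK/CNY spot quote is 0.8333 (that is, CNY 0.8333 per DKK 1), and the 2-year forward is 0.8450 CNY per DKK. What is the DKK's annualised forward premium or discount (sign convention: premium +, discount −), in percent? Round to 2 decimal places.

T = 2 years.
DKK trades forward at +1.40406% vs spot over the period.
×(1/T) gives 0.70% p.a.

+0.70%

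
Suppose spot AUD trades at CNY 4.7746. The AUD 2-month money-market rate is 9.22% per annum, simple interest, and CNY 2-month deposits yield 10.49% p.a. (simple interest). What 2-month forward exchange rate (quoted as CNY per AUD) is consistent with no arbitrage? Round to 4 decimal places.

T = 2/12 years.
CNY accumulates by 1 + 0.1049×2/12 = 1.0174833.
AUD accumulates by 1 + 0.0922×2/12 = 1.0153667.
Forward (CNY per AUD) = 4.7746 × 1.0174833 / 1.0153667 = 4.784553.

4.7846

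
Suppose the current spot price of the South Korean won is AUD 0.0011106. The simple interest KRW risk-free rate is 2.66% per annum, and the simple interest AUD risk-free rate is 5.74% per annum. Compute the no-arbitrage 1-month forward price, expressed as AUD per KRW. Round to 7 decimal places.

T = 1/12 years.
AUD accumulates by 1 + 0.0574×1/12 = 1.0047833.
Growth of 1 KRW over T: 1 + 0.0266×1/12 = 1.0022167.
Forward (AUD per KRW) = 0.0011106 × 1.0047833 / 1.0022167 = 0.001113444.

0.0011134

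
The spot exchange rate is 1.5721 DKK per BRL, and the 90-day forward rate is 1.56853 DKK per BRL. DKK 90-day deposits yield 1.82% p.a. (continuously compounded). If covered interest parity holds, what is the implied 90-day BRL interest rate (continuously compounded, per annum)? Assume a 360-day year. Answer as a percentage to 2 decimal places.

T = 90/360 years.
F/S = 1.56853/1.5721 = 0.9977292 = (growth of DKK) / (growth of BRL).
DKK growth factor: e^(0.0182×90/360) = 1.0045604.
That pins the BRL growth at 1.0068467.
Take logs: ln 1.0068467 / (90/360) = 0.027293, so 2.73%.

2.73%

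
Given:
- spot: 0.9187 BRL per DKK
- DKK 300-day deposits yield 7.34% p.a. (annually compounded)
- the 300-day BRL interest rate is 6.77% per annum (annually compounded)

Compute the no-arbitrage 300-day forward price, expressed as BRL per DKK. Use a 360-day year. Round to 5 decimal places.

0.91463

T = 300/360 years.
BRL growth factor: (1 + 0.0677)^(300/360) = 1.0561065.
DKK growth factor: (1 + 0.0734)^(300/360) = 1.0608028.
CIP: F = S · (grow BRL)/(grow DKK) = 0.9187 × 1.0561065/1.0608028 = 0.9146328 BRL per DKK.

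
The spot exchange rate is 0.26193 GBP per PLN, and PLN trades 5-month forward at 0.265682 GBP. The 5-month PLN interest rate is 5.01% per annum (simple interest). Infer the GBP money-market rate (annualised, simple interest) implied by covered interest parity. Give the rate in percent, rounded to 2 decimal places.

8.52%

T = 5/12 years.
CIP gives F = S · g_GBP/g_PLN, so g_GBP/g_PLN = 0.265682/0.26193 = 1.0143244.
The PLN side grows by 1 + 0.0501×5/12 = 1.020875.
That pins the GBP growth at 1.0354984.
r = (1.0354984 − 1)/(5/12) = 0.085196 → 8.52%.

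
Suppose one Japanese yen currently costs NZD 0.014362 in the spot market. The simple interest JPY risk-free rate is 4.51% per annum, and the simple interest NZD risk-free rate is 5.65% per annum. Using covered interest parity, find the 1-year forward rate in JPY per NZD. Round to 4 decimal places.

T = 1 year.
NZD accumulates by 1 + 0.0565×1 = 1.056500.
Growth of 1 JPY over T: 1 + 0.0451×1 = 1.045100.
CIP: F = S · (grow NZD)/(grow JPY) = 0.014362 × 1.056500/1.045100 = 0.014518661 NZD per JPY.
Invert for JPY per NZD: 1 / 0.014518661 = 68.8769.

68.8769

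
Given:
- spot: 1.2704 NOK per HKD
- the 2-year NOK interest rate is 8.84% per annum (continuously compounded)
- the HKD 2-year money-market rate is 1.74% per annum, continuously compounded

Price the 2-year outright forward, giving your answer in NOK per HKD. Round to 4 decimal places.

T = 2 years.
NOK growth factor: e^(0.0884×2) = 1.1933924.
HKD growth factor: e^(0.0174×2) = 1.0354126.
So F = 1.2704 × 1.1933924 / 1.0354126 = 1.464233 (NOK/HKD).

1.4642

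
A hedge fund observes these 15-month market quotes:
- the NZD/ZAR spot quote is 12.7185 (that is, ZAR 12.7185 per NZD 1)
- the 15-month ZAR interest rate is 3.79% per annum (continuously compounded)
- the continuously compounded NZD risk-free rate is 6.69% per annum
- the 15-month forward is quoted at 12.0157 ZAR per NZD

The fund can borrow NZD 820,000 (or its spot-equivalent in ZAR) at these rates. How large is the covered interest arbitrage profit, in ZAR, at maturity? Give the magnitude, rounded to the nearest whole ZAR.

ZAR 222,890

T = 15/12 years.
Keep in NZD, deliver into the forward: 820,000·1.0872211094·12.0157 = ZAR 10,712,252.60.
Swap to ZAR now, deposit: 820,000·12.7185·1.0485151285 = ZAR 10,935,142.52.
The quoted forward undervalues NZD, so borrow NZD, convert to ZAR at spot, deposit the ZAR at 3.79%, and buy NZD forward at 12.0157 to cover the loan.
The gap between the two covered legs is ZAR 222,890.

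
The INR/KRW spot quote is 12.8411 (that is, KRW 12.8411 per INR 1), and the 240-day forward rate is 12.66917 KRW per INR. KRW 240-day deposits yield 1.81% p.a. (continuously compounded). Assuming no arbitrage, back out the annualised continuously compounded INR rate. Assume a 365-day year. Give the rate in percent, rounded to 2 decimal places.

T = 240/365 years.
CIP gives F = S · g_KRW/g_INR, so g_KRW/g_INR = 12.66917/12.8411 = 0.9866110.
KRW growth factor: e^(0.0181×240/365) = 1.0119725.
Hence g_INR = 1.0257057.
r = ln(1.0257057)/(240/365) = 0.038600 → 3.86%.

3.86%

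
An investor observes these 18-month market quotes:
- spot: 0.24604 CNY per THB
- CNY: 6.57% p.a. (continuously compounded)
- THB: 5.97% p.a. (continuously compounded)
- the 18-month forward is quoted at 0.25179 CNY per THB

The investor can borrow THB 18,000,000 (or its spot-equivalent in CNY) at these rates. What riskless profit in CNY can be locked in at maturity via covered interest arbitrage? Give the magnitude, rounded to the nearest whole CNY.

T = 18/12 years.
Invest the THB and cover forward: 18,000,000 × 1.093682016 × 0.25179 = CNY 4,956,807.51.
Convert at spot and invest in CNY: 18,000,000 × 0.24604 × 1.103569581 = CNY 4,887,400.67.
The quoted forward overvalues THB, so borrow CNY, buy THB at spot, deposit the THB at 5.97%, and sell the proceeds forward at 0.25179.
Profit = 4,956,807.51 − 4,887,400.67 = CNY 69,407.

CNY 69,407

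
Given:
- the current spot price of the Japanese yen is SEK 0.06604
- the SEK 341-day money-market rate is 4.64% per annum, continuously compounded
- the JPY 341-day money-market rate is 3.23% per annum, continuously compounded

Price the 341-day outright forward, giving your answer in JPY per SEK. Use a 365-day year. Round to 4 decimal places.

14.9442

T = 341/365 years.
SEK accumulates by e^(0.0464×341/365) = 1.04430234.
Growth of 1 JPY over T: e^(0.0323×341/365) = 1.03063608.
CIP: F = S · (grow SEK)/(grow JPY) = 0.06604 × 1.04430234/1.03063608 = 0.066915692 SEK per JPY.
Quoted the other way: 1/0.066915692 = 14.9442 JPY per SEK.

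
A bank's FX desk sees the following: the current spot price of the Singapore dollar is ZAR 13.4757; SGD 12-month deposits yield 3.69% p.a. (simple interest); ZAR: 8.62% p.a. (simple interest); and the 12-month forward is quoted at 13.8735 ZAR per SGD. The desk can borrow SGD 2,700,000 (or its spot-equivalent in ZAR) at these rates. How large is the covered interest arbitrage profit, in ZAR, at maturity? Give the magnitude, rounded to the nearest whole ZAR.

T = 1 year.
Invest the SGD and cover forward: 2,700,000 × 1.036900 × 13.8735 = ZAR 38,840,666.81.
Convert at spot and invest in ZAR: 2,700,000 × 13.4757 × 1.086200 = ZAR 39,520,724.42.
The quoted forward undervalues SGD, so borrow SGD, convert to ZAR at spot, deposit the ZAR at 8.62%, and buy SGD forward at 13.8735 to cover the loan.
Profit = 39,520,724.42 − 38,840,666.81 = ZAR 680,058.

ZAR 680,058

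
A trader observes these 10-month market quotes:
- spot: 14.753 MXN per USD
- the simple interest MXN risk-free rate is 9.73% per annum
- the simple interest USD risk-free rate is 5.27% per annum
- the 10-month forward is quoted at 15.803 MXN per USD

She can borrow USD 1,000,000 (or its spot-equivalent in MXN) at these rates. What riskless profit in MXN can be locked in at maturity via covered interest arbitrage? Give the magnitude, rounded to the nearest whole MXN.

T = 10/12 years.
Keep in USD, deliver into the forward: 1,000,000·1.0439166667·15.803 = MXN 16,497,015.08.
Swap to MXN now, deposit: 1,000,000·14.753·1.0810833333 = MXN 15,949,222.42.
The quoted forward overvalues USD, so borrow MXN, buy USD at spot, deposit the USD at 5.27%, and sell the proceeds forward at 15.803.
The gap between the two covered legs is MXN 547,793.

MXN 547,793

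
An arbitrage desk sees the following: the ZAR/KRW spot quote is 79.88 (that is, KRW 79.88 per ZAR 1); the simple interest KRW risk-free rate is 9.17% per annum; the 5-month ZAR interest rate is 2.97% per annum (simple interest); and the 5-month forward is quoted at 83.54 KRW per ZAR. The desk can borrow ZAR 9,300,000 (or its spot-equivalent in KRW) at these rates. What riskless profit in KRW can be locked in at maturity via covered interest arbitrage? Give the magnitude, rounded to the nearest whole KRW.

T = 5/12 years.
Invest the ZAR and cover forward: 9,300,000 × 1.012375 × 83.54 = KRW 786,536,409.75.
Convert at spot and invest in KRW: 9,300,000 × 79.88 × 1.03820833333 = KRW 771,268,359.50.
The quoted forward overvalues ZAR, so borrow KRW, buy ZAR at spot, deposit the ZAR at 2.97%, and sell the proceeds forward at 83.54.
Arbitrage profit = |786,536,409.75 − 771,268,359.50| = KRW 15,268,050.

KRW 15,268,050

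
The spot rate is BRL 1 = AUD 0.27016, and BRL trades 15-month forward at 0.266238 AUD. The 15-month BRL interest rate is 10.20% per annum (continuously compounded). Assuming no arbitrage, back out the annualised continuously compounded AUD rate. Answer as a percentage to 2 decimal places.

T = 15/12 years.
By CIP, F/S equals the AUD-to-BRL growth ratio: 0.266238/0.27016 = 0.9854827.
The BRL side grows by e^(0.1020×15/12) = 1.1359849.
Hence g_AUD = 1.1194935.
Take logs: ln 1.1194935 / (15/12) = 0.090301, so 9.03%.

9.03%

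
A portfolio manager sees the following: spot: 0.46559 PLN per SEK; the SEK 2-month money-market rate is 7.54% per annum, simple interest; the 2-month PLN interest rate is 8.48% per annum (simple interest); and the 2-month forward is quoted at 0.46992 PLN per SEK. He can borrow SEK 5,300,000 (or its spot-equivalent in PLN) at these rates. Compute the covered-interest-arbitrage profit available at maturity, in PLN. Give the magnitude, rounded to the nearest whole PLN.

PLN 19,371

T = 2/12 years.
Keep in SEK, deliver into the forward: 5,300,000·1.012566667·0.46992 = PLN 2,521,874.24.
Swap to PLN now, deposit: 5,300,000·0.46559·1.014133333 = PLN 2,502,502.79.
The quoted forward overvalues SEK, so borrow PLN, buy SEK at spot, deposit the SEK at 7.54%, and sell the proceeds forward at 0.46992.
Arbitrage profit = |2,521,874.24 − 2,502,502.79| = PLN 19,371.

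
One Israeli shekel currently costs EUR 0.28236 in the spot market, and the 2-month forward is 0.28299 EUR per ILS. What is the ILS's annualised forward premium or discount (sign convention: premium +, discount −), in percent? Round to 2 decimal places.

+1.34%

T = 2/12 years.
Period premium: (0.28299 − 0.28236)/0.28236 = 0.0022312.
Per annum: 0.0022312 / (2/12) = 0.013387 = 1.34%.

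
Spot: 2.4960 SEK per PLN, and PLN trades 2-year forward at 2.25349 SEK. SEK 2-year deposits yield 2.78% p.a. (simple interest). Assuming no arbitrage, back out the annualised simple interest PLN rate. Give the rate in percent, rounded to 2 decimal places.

8.46%

T = 2 years.
F/S = 2.25349/2.496 = 0.9028405 = (growth of SEK) / (growth of PLN).
The SEK side grows by 1 + 0.0278×2 = 1.055600.
So the PLN growth factor = 1.1691988.
(1.1691988 − 1)/T = 0.084599, i.e. 8.46%.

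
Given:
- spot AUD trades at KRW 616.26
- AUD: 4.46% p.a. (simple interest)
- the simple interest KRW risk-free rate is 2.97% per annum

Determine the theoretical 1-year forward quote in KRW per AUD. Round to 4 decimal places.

T = 1 year.
Growth of 1 KRW over T: 1 + 0.0297×1 = 1.029700.
AUD accumulates by 1 + 0.0446×1 = 1.044600.
So F = 616.26 × 1.029700 / 1.044600 = 607.469770 (KRW/AUD).

607.4698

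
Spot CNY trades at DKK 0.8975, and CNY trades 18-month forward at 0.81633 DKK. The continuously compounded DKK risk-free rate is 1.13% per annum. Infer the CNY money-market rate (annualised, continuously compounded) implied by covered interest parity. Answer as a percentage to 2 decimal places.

T = 18/12 years.
F/S = 0.81633/0.8975 = 0.9095599 = (growth of DKK) / (growth of CNY).
DKK growth factor: e^(0.0113×18/12) = 1.0170945.
Hence g_CNY = 1.1182271.
Take logs: ln 1.1182271 / (18/12) = 0.074496, so 7.45%.

7.45%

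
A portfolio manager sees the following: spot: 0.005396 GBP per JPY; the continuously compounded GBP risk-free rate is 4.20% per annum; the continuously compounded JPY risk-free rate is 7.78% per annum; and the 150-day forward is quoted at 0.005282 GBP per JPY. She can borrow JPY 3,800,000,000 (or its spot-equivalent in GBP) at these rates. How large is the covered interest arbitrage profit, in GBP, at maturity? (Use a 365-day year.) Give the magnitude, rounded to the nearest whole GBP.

GBP 138,080

T = 150/365 years.
Route A — deposit JPY, sell forward: 3,800,000,000 × 1.0324892175 × 0.005282 = GBP 20,723,710.58.
Route B — convert at spot, deposit GBP: 3,800,000,000 × 0.005396 × 1.0174100932 = GBP 20,861,790.48.
The quoted forward undervalues JPY, so borrow JPY, convert to GBP at spot, deposit the GBP at 4.20%, and buy JPY forward at 0.005282 to cover the loan.
Profit = 20,861,790.48 − 20,723,710.58 = GBP 138,080.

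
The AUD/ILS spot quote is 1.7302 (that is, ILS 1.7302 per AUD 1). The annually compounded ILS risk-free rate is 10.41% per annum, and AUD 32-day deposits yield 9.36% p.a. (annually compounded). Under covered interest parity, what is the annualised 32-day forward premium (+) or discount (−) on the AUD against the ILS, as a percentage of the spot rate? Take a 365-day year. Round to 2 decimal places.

+0.96%

T = 32/365 years.
F = S · g_ILS/g_AUD = 1.7302 × 1.0087199/1.0078752 = 1.7316501.
Annualised premium = (F − S)/S × (1/T) = (1.7316501 − 1.7302)/1.7302 ÷ (32/365) = 0.96%.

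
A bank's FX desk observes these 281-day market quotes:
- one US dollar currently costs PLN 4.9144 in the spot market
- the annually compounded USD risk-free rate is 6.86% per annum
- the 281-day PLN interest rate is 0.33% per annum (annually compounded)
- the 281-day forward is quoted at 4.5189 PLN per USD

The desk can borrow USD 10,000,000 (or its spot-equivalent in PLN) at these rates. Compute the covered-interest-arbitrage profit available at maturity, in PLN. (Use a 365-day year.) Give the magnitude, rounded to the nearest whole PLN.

PLN 1,711,585

T = 281/365 years.
Keep in USD, deliver into the forward: 10,000,000·1.0524070131·4.5189 = PLN 47,557,220.51.
Swap to PLN now, deposit: 10,000,000·4.9144·1.0025395845 = PLN 49,268,805.34.
The quoted forward undervalues USD, so borrow USD, convert to PLN at spot, deposit the PLN at 0.33%, and buy USD forward at 4.5189 to cover the loan.
The gap between the two covered legs is PLN 1,711,585.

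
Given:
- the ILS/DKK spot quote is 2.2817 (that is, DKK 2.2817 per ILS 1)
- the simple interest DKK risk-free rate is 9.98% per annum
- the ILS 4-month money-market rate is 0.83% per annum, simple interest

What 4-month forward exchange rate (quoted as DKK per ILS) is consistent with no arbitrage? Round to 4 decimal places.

2.3511

T = 4/12 years.
DKK growth factor: 1 + 0.0998×4/12 = 1.0332667.
ILS accumulates by 1 + 0.0083×4/12 = 1.0027667.
So F = 2.2817 × 1.0332667 / 1.0027667 = 2.351100 (DKK/ILS).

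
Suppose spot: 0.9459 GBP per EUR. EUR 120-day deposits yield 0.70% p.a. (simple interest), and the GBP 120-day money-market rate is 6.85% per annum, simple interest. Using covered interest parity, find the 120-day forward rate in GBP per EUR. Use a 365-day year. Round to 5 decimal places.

0.96498

T = 120/365 years.
GBP accumulates by 1 + 0.0685×120/365 = 1.0225205.
Growth of 1 EUR over T: 1 + 0.0070×120/365 = 1.0023014.
CIP: F = S · (grow GBP)/(grow EUR) = 0.9459 × 1.0225205/1.0023014 = 0.9649813 GBP per EUR.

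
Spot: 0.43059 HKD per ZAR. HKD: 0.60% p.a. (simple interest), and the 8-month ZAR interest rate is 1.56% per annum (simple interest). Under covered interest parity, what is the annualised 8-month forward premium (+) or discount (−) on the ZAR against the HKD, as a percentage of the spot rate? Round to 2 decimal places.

T = 8/12 years.
F = S · g_HKD/g_ZAR = 0.43059 × 1.004000/1.010400 = 0.42786259.
(F − S)/S ÷ T = (0.42786259 − 0.43059)/0.43059/(8/12) = -0.009501 → -0.95%.

-0.95%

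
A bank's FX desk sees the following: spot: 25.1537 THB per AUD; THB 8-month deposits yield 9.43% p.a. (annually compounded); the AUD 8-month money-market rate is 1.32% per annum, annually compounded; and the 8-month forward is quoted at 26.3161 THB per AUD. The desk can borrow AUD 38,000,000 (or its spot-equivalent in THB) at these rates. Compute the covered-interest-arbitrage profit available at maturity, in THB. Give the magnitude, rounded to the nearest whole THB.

T = 8/12 years.
Keep in AUD, deliver into the forward: 38,000,000·1.008780752712·26.3161 = THB 1,008,792,656.32.
Swap to THB now, deposit: 38,000,000·25.1537·1.061917878866 = THB 1,015,024,222.49.
The quoted forward undervalues AUD, so borrow AUD, convert to THB at spot, deposit the THB at 9.43%, and buy AUD forward at 26.3161 to cover the loan.
Arbitrage profit = |1,008,792,656.32 − 1,015,024,222.49| = THB 6,231,566.

THB 6,231,566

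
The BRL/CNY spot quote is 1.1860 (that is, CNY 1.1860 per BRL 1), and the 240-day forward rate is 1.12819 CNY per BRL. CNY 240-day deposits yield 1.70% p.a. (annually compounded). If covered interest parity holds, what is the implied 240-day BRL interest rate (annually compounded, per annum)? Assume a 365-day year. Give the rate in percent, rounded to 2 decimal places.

T = 240/365 years.
CIP gives F = S · g_CNY/g_BRL, so g_CNY/g_BRL = 1.12819/1.186 = 0.9512563.
The CNY side grows by (1 + 0.0170)^(240/365) = 1.0111458.
Hence g_BRL = 1.0629583.
Annualise: 1.0629583^(365/240) − 1 = 0.097303 = 9.73%.

9.73%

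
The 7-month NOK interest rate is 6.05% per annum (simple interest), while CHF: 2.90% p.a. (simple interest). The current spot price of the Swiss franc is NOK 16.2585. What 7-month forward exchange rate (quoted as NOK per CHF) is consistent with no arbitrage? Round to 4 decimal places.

16.5523

T = 7/12 years.
NOK growth factor: 1 + 0.0605×7/12 = 1.03529167.
CHF growth factor: 1 + 0.0290×7/12 = 1.01691667.
Forward (NOK per CHF) = 16.2585 × 1.03529167 / 1.01691667 = 16.552280.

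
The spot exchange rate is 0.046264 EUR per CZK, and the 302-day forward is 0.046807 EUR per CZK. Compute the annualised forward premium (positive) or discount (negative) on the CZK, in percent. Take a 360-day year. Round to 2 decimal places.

T = 302/360 years.
Period premium: (0.046807 − 0.046264)/0.046264 = 0.0117370.
Per annum: 0.0117370 / (302/360) = 0.013991 = 1.40%.

+1.40%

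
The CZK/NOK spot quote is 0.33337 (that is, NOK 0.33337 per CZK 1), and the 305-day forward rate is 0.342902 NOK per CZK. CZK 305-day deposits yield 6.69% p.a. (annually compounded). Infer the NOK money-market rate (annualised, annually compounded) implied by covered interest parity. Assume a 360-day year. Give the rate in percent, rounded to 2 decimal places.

T = 305/360 years.
CIP gives F = S · g_NOK/g_CZK, so g_NOK/g_CZK = 0.342902/0.33337 = 1.0285929.
CZK growth factor: (1 + 0.0669)^(305/360) = 1.0563967.
That pins the NOK growth at 1.0866021.
Annualise: 1.0866021^(360/305) − 1 = 0.102999 = 10.30%.

10.30%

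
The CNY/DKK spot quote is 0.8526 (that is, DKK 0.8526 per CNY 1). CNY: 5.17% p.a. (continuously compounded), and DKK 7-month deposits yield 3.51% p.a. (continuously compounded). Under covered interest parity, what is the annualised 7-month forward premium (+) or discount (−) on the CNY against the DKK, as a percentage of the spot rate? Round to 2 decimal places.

T = 7/12 years.
CIP forward (DKK per CNY) = 0.8526 × 1.0206861/1.0306177 = 0.8443839.
Annualised premium = (F − S)/S × (1/T) = (0.8443839 − 0.8526)/0.8526 ÷ (7/12) = -1.65%.

-1.65%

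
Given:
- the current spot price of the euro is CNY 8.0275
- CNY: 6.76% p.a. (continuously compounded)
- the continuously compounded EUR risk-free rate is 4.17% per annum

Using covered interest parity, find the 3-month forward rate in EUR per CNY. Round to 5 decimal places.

T = 3/12 years.
CNY growth factor: e^(0.0676×3/12) = 1.0170436.
EUR growth factor: e^(0.0417×3/12) = 1.0104795.
So F = 8.0275 × 1.0170436 / 1.0104795 = 8.079647 (CNY/EUR).
Invert for EUR per CNY: 1 / 8.079647 = 0.12377.

0.12377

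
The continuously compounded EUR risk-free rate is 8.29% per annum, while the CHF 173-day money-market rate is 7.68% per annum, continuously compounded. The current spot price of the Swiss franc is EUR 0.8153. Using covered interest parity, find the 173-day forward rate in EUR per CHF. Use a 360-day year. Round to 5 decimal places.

T = 173/360 years.
Growth of 1 EUR over T: e^(0.0829×173/360) = 1.0406422.
Growth of 1 CHF over T: e^(0.0768×173/360) = 1.0375962.
Forward (EUR per CHF) = 0.8153 × 1.0406422 / 1.0375962 = 0.8176934.

0.81769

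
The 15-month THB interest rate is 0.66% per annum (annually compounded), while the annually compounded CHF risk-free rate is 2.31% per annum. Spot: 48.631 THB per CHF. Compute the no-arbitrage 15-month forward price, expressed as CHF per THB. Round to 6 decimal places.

0.020985

T = 15/12 years.
THB accumulates by (1 + 0.0066)^(15/12) = 1.0082568.
CHF accumulates by (1 + 0.0231)^(15/12) = 1.0289579.
Forward (THB per CHF) = 48.631 × 1.0082568 / 1.0289579 = 47.65262.
Quoted the other way: 1/47.65262 = 0.020985 CHF per THB.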